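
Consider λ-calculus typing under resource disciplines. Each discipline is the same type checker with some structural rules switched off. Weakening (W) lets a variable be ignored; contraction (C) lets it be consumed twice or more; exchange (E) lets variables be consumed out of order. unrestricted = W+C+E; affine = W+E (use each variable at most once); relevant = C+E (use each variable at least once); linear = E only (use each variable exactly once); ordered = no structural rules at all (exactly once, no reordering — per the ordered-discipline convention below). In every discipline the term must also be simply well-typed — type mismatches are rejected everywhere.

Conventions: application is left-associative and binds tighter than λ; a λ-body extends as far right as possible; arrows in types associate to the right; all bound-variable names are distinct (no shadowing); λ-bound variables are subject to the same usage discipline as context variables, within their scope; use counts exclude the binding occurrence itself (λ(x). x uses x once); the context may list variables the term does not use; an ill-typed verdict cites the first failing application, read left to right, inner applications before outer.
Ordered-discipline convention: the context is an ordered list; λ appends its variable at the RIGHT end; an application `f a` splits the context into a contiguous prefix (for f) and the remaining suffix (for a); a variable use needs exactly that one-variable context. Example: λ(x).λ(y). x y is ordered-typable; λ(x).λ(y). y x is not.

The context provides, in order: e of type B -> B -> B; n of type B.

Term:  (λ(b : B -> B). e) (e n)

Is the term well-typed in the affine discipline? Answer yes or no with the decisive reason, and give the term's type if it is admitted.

no — e ×2 used more than once (contraction)
use counts: e: 2, n: 1, b [bound]: 0
uses in reading order: e, e, n
typing: the term checks, with type B -> B -> B
per-discipline verdicts: ordered ✗ | linear ✗ | affine ✗ | relevant ✗ | unrestricted ✓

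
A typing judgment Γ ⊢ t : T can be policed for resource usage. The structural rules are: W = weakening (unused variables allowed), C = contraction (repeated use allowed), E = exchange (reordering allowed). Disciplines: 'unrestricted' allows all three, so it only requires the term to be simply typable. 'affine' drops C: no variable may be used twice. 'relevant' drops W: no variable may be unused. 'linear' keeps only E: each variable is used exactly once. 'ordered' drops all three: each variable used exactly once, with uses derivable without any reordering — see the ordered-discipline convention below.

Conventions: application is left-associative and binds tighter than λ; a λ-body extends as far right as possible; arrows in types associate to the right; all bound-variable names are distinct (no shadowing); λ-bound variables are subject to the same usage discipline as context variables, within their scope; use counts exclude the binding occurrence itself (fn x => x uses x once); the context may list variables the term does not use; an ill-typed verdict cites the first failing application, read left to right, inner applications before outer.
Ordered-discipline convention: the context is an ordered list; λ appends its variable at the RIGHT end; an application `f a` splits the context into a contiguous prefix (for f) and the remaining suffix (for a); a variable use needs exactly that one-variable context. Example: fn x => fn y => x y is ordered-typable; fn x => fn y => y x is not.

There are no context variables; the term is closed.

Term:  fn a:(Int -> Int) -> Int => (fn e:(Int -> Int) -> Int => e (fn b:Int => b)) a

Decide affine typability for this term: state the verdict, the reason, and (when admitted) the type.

yes — no duplicate uses among a, e, b; term : ((Int -> Int) -> Int) -> Int
use counts: a [bound] ×1; e [bound] ×1; b [bound] ×1
use order (left to right): e, b, a
typing: well-typed at ((Int -> Int) -> Int) -> Int
per-discipline verdicts: ordered ✓, linear ✓, affine ✓, relevant ✓, unrestricted ✓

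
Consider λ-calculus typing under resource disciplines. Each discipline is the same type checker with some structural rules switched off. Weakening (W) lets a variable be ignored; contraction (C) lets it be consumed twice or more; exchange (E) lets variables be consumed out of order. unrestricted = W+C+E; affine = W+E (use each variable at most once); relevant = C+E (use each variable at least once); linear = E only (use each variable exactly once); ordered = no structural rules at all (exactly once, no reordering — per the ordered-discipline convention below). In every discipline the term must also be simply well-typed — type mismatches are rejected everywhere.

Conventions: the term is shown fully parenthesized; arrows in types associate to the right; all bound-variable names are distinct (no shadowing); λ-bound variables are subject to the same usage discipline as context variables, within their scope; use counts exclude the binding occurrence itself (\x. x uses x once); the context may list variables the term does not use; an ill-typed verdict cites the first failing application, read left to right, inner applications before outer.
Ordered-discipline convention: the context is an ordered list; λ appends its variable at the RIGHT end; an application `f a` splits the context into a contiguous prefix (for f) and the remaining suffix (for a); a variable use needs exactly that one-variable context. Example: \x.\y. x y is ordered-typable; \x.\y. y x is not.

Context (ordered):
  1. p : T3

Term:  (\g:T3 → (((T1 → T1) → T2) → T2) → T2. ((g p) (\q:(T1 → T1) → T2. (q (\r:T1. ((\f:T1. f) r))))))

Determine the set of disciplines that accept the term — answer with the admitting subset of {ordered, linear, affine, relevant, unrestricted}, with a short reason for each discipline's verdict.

admitted in: linear, affine, relevant, unrestricted
counts: p ×1; g (bound) ×1; q (bound) ×1; r (bound) ×1; f (bound) ×1
use order (left to right): g, p, q, f, r
typing: well-typed — term : (T3 → (((T1 → T1) → T2) → T2) → T2) → T2
ordered: ✗, use order g, p, q, f, r needs exchange
linear: ✓, p, g, q, r, f: one use apiece
affine: ✓, p, g, q, r, f: no repeats, contraction unneeded
relevant: ✓, at least one use each (p, g, q, r, f)
unrestricted: ✓, well-typed at (T3 → (((T1 → T1) → T2) → T2) → T2) → T2; no restrictions here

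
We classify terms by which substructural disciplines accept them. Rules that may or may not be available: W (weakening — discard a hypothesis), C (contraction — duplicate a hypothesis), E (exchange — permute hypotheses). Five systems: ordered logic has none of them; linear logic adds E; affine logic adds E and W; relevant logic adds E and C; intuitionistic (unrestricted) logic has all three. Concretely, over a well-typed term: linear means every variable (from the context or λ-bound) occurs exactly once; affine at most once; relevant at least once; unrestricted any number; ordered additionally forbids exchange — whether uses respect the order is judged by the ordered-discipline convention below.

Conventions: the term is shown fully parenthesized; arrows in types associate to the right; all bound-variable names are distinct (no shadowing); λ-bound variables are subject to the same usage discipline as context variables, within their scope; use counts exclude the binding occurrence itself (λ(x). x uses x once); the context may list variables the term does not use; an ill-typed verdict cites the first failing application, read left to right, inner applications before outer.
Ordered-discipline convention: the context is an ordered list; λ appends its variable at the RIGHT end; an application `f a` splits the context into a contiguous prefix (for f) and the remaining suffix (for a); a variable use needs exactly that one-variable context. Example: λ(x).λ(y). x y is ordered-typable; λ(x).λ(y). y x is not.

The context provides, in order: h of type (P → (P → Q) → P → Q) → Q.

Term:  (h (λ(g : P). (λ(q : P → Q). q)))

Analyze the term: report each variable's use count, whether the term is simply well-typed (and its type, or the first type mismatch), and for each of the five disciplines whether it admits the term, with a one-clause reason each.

variable uses: h: 1×; g [bound]: 0×; q [bound]: 1×
use order (left to right): h, q
typing: the term checks, with type Q
ordered: ✗ — g left unused
linear: ✗ — g left unused
affine: ✓ — at most one use each (h, g, q)
relevant: ✗ — g left unused
unrestricted: ✓ — well-typed at Q; no restrictions here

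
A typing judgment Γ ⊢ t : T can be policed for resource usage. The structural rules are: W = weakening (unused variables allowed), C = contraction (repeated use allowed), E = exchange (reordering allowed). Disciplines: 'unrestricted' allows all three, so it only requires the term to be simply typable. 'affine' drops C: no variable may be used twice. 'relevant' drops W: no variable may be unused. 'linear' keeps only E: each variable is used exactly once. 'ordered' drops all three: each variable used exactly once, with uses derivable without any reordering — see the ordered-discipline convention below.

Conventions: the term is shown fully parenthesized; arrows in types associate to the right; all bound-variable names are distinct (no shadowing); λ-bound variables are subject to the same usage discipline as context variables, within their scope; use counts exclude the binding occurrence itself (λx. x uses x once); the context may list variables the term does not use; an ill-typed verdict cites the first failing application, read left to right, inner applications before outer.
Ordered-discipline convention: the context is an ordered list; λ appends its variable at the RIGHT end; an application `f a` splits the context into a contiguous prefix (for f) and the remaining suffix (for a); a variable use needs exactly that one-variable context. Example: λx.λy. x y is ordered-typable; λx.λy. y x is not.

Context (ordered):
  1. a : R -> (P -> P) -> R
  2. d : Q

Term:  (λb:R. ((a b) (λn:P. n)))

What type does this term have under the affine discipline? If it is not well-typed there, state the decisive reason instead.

term : R -> R
counts: a=1; d=0; b [bound]=1; n [bound]=1
left-to-right use order: a, b, n
typing: the term checks, with type R -> R
all disciplines: ordered ✗ | linear ✗ | affine ✓ | relevant ✗ | unrestricted ✓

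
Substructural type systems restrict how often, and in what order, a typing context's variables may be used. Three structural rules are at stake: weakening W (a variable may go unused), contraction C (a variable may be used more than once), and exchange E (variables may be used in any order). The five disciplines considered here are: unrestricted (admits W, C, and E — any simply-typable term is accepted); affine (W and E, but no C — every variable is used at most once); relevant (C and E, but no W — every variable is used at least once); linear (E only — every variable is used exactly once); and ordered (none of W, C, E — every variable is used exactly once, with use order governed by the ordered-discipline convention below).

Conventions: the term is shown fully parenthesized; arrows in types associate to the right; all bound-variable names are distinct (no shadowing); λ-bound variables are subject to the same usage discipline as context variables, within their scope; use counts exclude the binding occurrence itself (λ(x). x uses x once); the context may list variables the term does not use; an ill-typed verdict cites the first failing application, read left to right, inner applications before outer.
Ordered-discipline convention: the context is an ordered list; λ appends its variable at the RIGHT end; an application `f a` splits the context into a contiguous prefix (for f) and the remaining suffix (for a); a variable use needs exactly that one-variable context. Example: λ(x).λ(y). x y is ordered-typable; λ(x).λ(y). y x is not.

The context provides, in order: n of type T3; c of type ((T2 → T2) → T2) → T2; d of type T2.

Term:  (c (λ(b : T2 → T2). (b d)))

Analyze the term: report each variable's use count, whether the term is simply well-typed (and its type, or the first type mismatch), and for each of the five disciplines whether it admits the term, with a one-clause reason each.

usage: n: 0, c: 1, d: 1, b (bound): 1
order of uses: c, b, d
typing: the term checks, with type T2
ordered ✗ (unused: n — weakening required)
linear ✗ (unused: n — weakening required)
affine ✓ (n, c, d, b: no repeats, contraction unneeded)
relevant ✗ (unused: n — weakening required)
unrestricted ✓ (simply typable at T2; W, C, E all held)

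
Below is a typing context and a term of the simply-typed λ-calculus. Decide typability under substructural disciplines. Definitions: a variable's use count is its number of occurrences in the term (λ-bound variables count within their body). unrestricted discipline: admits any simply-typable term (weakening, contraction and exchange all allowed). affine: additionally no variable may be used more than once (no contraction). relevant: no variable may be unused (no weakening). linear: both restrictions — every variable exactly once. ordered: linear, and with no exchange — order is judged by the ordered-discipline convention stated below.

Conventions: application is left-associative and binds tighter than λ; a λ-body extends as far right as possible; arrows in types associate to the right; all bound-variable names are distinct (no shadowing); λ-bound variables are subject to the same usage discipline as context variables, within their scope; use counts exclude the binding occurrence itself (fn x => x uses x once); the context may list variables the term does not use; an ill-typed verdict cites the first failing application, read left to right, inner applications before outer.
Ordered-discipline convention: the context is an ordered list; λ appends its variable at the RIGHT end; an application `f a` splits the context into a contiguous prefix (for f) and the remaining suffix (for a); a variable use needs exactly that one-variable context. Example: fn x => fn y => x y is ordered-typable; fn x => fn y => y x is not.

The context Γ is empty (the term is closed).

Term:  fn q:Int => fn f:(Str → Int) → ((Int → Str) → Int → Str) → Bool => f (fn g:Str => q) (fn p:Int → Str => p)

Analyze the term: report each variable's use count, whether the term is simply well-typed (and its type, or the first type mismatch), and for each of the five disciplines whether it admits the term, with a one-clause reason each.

usage: q (λ-bound) ×1; f (λ-bound) ×1; g (λ-bound) ×0; p (λ-bound) ×1
use order (left to right): f, q, p
typing: well-typed at Int → ((Str → Int) → ((Int → Str) → Int → Str) → Bool) → Bool
ordered ✗ (g never used (weakening))
linear ✗ (g never used (weakening))
affine ✓ (at most one use each (q, f, g, p))
relevant ✗ (g never used (weakening))
unrestricted ✓ (well-typed at Int → ((Str → Int) → ((Int → Str) → Int → Str) → Bool) → Bool; no restrictions here)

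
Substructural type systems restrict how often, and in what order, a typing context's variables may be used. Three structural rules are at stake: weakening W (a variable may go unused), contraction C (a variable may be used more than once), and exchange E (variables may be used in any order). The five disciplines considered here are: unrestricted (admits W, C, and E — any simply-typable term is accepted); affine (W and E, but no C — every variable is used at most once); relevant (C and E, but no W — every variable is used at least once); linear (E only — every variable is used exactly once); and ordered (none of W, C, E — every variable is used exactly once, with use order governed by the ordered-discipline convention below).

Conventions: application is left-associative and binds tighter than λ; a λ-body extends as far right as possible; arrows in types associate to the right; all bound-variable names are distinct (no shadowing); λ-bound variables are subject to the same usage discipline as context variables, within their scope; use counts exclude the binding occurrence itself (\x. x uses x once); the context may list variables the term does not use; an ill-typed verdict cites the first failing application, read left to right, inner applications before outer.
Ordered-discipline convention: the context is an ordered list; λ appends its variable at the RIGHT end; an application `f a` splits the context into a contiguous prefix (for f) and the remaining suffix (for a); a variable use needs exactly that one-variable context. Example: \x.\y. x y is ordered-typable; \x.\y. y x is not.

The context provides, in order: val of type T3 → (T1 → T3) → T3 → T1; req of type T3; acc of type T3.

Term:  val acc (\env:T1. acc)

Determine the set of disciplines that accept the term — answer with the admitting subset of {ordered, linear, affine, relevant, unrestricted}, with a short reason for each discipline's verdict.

admitted by: unrestricted
use counts: val ×1; req ×0; acc ×2; env (bound) ×0
use order (left to right): val, acc, acc
typing: ✓ — T3 → T1
ordered: ✗ — repeated use of acc ×2; req, env never used (weakening)
linear: ✗ — repeated use of acc ×2; req, env never used (weakening)
affine: ✗ — repeated use of acc ×2
relevant: ✗ — req, env never used (weakening)
unrestricted: ✓ — simply typable at T3 → T1; W, C, E all held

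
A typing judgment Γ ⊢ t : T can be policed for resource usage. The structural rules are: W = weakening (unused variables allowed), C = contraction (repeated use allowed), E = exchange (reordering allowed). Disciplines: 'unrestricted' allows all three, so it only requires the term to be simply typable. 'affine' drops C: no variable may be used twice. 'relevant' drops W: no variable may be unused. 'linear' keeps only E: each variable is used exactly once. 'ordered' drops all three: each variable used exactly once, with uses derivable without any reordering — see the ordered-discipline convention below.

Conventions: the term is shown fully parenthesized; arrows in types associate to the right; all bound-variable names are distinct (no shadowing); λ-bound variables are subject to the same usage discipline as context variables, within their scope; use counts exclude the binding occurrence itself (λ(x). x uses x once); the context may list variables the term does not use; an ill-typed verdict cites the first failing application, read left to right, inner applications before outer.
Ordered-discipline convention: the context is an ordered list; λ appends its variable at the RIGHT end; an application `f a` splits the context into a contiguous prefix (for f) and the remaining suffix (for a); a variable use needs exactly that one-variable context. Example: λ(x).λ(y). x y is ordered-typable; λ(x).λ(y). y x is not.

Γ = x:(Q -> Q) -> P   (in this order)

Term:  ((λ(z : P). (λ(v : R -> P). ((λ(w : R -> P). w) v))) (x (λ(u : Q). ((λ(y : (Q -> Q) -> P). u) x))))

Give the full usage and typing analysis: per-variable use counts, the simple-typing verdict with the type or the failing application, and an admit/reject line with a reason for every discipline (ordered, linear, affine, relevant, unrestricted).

counts: x=2, z (λ-bound)=0, v (λ-bound)=1, w (λ-bound)=1, u (λ-bound)=1, y (λ-bound)=0
use order (left to right): w, v, x, u, x
typing: well-typed at (R -> P) -> R -> P
ordered: ✗ — needs contraction — x ×2; unused: z, y — weakening required
linear: ✗ — needs contraction — x ×2; unused: z, y — weakening required
affine: ✗ — needs contraction — x ×2
relevant: ✗ — unused: z, y — weakening required
unrestricted: ✓ — simply typable at (R -> P) -> R -> P; W, C, E all held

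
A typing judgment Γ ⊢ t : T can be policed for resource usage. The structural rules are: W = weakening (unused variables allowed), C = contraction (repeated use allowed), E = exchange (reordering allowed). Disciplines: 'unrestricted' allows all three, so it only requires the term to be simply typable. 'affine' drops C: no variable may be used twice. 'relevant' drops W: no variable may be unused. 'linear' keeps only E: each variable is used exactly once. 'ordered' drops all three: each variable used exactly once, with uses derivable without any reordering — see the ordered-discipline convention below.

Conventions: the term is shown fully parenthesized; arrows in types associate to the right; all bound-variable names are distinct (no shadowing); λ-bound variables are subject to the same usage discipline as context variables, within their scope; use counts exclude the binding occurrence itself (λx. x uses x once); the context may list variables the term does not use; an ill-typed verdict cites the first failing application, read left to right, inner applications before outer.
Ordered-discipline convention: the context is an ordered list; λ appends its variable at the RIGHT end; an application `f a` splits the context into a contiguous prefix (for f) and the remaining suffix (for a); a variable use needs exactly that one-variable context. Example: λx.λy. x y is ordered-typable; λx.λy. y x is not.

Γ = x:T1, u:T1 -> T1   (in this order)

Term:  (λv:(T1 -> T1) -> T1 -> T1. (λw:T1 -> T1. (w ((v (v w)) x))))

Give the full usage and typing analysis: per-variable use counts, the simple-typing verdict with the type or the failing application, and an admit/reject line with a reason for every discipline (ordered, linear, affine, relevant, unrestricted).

counts: x: 1×; u: 0×; v [bound]: 2×; w [bound]: 2×
use order (left to right): w, v, v, w, x
typing: well-typed at ((T1 -> T1) -> T1 -> T1) -> (T1 -> T1) -> T1
ordered: ✗, needs contraction — v ×2, w ×2; needs weakening: u unused
linear: ✗, needs contraction — v ×2, w ×2; needs weakening: u unused
affine: ✗, needs contraction — v ×2, w ×2
relevant: ✗, needs weakening: u unused
unrestricted: ✓, simply typable at ((T1 -> T1) -> T1 -> T1) -> (T1 -> T1) -> T1; W, C, E all held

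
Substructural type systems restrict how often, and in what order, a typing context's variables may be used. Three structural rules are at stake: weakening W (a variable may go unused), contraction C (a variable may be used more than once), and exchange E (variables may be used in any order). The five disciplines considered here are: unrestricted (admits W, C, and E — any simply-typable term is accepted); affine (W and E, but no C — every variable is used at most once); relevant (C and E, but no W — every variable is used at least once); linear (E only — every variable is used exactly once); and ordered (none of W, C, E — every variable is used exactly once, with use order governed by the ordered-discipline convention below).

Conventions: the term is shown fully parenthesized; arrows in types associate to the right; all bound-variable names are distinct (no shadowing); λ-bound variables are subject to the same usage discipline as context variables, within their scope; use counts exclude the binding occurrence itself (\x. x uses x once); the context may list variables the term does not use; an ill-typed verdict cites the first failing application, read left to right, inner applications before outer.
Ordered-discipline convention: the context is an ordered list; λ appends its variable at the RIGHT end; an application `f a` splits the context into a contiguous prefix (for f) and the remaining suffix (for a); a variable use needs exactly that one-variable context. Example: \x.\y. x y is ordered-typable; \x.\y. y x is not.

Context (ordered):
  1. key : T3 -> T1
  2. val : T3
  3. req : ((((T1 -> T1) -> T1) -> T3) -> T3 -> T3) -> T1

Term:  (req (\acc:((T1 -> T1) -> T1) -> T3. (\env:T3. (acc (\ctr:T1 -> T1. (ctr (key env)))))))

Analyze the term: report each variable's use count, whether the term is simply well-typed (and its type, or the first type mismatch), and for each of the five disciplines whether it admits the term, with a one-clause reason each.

use counts: key: 1×; val: 0×; req: 1×; acc (bound): 1×; env (bound): 1×; ctr (bound): 1×
order of uses: req, acc, ctr, key, env
typing: ✓ — T1
ordered: ✗ — unused: val — weakening required
linear: ✗ — unused: val — weakening required
affine: ✓ — at most one use each (key, val, req, acc, env, ctr)
relevant: ✗ — unused: val — weakening required
unrestricted: ✓ — typability at T1 is all that's needed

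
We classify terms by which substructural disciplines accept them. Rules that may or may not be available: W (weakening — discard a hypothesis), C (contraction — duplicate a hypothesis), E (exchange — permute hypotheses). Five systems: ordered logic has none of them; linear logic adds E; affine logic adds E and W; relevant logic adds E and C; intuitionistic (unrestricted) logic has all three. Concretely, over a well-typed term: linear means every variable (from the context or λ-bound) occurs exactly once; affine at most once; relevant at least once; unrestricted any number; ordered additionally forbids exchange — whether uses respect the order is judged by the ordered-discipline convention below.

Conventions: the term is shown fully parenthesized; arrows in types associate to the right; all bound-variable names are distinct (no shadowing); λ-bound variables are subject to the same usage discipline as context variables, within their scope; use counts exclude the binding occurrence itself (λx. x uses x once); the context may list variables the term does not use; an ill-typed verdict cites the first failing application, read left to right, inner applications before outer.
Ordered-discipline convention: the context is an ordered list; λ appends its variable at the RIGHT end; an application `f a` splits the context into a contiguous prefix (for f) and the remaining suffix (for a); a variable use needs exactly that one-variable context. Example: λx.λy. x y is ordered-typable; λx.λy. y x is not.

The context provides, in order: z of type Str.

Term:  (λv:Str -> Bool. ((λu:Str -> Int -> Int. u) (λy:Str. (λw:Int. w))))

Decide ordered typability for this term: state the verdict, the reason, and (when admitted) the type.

no — unused: z, v, y — weakening required
counts: z ×0; v (bound) ×0; u (bound) ×1; y (bound) ×0; w (bound) ×1
uses in reading order: u, w
typing: well-typed — term : (Str -> Bool) -> Str -> Int -> Int
summary: ordered ✗ · linear ✗ · affine ✓ · relevant ✗ · unrestricted ✓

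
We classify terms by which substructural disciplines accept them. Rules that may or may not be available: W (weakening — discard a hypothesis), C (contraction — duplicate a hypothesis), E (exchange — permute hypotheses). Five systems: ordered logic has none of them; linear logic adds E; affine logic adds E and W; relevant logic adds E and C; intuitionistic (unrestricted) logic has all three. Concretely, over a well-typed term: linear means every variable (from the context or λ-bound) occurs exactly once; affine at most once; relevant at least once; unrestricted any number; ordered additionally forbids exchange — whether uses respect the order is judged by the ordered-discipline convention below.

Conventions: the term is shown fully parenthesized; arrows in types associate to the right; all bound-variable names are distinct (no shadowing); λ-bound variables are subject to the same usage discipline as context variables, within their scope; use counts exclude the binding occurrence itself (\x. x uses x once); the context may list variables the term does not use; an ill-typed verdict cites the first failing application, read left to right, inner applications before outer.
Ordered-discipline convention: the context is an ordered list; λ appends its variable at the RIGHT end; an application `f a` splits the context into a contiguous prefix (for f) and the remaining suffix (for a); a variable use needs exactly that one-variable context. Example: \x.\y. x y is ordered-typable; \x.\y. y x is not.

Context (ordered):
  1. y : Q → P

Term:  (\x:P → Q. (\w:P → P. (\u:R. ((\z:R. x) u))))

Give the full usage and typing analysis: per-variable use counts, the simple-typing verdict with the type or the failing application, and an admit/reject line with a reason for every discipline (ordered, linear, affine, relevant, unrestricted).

variable uses: y: 0×, x (bound): 1×, w (bound): 0×, u (bound): 1×, z (bound): 0×
use order (left to right): x, u
typing: well-typed — term : (P → Q) → (P → P) → R → P → Q
ordered: ✗ — y, w, z left unused
linear: ✗ — y, w, z left unused
affine: ✓ — none of y, x, w, u, z used more than once
relevant: ✗ — y, w, z left unused
unrestricted: ✓ — simply typable at (P → Q) → (P → P) → R → P → Q; W, C, E all held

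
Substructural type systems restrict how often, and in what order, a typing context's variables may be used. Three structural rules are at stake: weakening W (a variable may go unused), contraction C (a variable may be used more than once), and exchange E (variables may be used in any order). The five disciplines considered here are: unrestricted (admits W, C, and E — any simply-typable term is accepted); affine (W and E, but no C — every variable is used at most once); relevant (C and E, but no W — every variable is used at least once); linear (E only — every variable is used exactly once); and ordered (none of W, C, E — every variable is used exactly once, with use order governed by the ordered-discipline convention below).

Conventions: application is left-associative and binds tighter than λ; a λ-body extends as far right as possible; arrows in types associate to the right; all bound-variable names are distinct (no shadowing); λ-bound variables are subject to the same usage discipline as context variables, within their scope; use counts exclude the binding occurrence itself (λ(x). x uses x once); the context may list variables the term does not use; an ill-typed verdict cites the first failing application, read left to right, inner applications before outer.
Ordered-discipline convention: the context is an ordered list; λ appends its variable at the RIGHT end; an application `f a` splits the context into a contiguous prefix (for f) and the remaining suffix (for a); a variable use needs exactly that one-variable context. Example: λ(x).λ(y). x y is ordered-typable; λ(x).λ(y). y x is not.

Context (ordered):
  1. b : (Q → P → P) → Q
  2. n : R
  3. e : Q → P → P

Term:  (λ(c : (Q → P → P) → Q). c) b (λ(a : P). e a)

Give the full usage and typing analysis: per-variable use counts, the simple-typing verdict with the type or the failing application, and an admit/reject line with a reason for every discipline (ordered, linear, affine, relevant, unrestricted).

usage: b=1, n=0, e=1, c [bound]=1, a [bound]=1
left-to-right use order: c, b, e, a
typing: ill-typed: argument of type P where Q is required
ordered: ✗ — the type mismatch rejects it
linear: ✗ — not simply typable
affine: ✗ — fails simple typing
relevant: ✗ — a type mismatch blocks all five
unrestricted: ✗ — the type mismatch rejects it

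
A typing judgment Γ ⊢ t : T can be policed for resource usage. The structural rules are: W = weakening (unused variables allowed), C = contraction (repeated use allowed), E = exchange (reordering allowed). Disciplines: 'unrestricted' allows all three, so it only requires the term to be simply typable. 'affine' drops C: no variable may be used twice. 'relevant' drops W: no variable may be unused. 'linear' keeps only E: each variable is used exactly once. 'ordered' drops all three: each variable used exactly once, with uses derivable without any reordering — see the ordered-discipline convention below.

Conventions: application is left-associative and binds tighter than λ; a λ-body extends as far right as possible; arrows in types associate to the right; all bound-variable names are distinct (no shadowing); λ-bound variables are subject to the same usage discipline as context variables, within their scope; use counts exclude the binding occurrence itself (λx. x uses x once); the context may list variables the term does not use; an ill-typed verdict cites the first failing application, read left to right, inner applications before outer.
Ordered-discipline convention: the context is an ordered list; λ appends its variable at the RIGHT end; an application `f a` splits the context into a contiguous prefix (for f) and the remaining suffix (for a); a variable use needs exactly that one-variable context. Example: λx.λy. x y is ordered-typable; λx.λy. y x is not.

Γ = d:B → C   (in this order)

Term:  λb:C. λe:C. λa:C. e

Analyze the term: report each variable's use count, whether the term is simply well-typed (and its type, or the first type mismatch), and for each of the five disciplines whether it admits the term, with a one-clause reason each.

use counts: d=0; b [bound]=0; e [bound]=1; a [bound]=0
uses in reading order: e
typing: well-typed at C → C → C → C
ordered: ✗, needs weakening: d, b, a unused
linear: ✗, needs weakening: d, b, a unused
affine: ✓, d, b, e, a: no repeats, contraction unneeded
relevant: ✗, needs weakening: d, b, a unused
unrestricted: ✓, type-checks (C → C → C → C) and nothing is barred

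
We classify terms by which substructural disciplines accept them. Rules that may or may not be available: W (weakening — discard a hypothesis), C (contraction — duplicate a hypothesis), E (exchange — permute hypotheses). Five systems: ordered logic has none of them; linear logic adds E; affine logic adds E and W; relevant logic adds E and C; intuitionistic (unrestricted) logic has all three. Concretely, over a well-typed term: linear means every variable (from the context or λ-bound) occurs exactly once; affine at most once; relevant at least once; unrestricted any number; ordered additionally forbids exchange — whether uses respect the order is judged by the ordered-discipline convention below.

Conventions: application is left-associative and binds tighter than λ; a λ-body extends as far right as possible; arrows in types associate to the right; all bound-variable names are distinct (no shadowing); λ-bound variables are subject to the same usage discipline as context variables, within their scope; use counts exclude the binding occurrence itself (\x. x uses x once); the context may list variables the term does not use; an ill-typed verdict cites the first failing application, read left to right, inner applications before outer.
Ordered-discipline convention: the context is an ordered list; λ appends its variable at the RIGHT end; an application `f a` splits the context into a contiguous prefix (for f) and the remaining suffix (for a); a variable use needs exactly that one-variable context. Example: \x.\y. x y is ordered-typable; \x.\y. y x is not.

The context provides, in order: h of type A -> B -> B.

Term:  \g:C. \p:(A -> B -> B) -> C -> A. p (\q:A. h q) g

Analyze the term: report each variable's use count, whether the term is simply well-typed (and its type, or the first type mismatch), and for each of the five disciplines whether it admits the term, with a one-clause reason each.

usage: h=1, g (λ-bound)=1, p (λ-bound)=1, q (λ-bound)=1
left-to-right use order: p, h, q, g
typing: well-typed — term : C -> ((A -> B -> B) -> C -> A) -> A
ordered ✗ (use order p, h, q, g needs exchange)
linear ✓ (exactly-once usage across h, g, p, q)
affine ✓ (at most one use each (h, g, p, q))
relevant ✓ (at least one use each (h, g, p, q))
unrestricted ✓ (typability at C -> ((A -> B -> B) -> C -> A) -> A is all that's needed)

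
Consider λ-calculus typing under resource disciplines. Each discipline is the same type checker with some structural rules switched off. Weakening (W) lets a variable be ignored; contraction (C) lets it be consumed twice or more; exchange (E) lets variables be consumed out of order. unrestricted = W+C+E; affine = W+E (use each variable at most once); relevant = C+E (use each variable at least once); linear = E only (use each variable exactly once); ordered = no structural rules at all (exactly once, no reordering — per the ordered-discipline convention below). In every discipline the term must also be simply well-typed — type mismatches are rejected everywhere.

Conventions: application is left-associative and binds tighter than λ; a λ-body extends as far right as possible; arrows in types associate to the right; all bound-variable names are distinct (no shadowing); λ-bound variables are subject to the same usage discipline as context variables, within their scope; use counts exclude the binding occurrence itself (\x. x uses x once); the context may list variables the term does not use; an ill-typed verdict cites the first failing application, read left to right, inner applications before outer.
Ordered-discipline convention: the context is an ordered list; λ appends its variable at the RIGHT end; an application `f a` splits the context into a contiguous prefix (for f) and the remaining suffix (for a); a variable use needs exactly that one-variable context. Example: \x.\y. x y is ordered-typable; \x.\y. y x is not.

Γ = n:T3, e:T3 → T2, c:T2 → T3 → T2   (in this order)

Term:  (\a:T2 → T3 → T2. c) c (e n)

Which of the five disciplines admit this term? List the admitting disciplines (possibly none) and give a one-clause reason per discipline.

accepted by: unrestricted
use counts: n ×1, e ×1, c ×2, a (λ-bound) ×0
uses in reading order: c, c, e, n
typing: the term checks, with type T3 → T2
ordered: ✗, c ×2 used more than once (contraction); needs weakening: a unused
linear: ✗, c ×2 used more than once (contraction); needs weakening: a unused
affine: ✗, c ×2 used more than once (contraction)
relevant: ✗, needs weakening: a unused
unrestricted: ✓, simply typable at T3 → T2; W, C, E all held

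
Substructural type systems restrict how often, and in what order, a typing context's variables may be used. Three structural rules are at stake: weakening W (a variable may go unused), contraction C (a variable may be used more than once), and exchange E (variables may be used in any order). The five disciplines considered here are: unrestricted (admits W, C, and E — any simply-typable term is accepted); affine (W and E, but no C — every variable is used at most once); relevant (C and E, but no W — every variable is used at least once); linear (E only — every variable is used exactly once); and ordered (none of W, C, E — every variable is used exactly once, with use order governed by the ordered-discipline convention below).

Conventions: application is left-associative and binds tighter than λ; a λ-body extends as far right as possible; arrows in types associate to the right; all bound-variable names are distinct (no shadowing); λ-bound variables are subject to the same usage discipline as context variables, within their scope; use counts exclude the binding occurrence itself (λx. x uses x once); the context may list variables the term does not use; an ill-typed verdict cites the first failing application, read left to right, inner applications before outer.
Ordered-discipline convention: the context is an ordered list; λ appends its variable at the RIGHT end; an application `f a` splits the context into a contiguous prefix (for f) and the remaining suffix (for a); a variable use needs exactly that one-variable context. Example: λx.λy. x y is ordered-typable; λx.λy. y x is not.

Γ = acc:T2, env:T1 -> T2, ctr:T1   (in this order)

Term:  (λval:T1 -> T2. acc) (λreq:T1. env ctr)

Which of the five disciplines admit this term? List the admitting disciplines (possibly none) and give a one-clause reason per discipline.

admitted by: affine, unrestricted
variable uses: acc ×1; env ×1; ctr ×1; val (bound) ×0; req (bound) ×0
use order (left to right): acc, env, ctr
typing: well-typed at T2
ordered: ✗ — val, req left unused
linear: ✗ — val, req left unused
affine: ✓ — none of acc, env, ctr, val, req used more than once
relevant: ✗ — val, req left unused
unrestricted: ✓ — typability at T2 is all that's needed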